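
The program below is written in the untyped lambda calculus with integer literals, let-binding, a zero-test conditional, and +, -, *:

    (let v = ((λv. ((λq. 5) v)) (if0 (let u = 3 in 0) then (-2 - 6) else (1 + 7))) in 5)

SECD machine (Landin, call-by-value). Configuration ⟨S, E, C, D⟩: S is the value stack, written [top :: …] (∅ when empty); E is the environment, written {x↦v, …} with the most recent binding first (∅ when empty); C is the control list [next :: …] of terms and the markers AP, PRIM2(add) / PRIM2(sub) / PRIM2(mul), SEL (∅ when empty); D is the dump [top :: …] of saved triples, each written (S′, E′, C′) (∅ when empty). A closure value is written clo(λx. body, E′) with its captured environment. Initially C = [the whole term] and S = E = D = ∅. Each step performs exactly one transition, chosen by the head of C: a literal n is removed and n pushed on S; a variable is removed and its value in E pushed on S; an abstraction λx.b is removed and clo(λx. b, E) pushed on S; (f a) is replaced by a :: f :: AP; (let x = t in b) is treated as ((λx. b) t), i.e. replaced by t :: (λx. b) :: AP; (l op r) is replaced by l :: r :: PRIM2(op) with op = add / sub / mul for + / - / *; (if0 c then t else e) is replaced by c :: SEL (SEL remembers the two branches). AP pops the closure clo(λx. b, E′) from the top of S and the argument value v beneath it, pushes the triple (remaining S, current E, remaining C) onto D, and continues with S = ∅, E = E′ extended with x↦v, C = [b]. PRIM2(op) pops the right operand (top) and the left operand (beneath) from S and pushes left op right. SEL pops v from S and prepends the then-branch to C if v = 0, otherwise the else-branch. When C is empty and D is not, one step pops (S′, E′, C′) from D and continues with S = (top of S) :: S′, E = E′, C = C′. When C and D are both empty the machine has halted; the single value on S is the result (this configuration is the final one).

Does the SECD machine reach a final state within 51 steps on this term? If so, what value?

step 0: ⟨S=∅; E=∅; C=[(let v = ((λv. ((λq. 5) v)) (if0 (let u = 3 in 0) then (-2 - 6) else (1 + 7))) in 5)]; D=∅⟩
step 1: ⟨S=∅; E=∅; C=[((λv. ((λq. 5) v)) (if0 (let u = 3 in 0) then (-2 - 6) else (1 + 7))) :: (λv. 5) :: AP]; D=∅⟩
step 2: ⟨S=∅; E=∅; C=[(if0 (let u = 3 in 0) then (-2 - 6) else (1 + 7)) :: (λv. ((λq. 5) v)) :: AP :: (λv. 5) :: AP]; D=∅⟩
step 3: ⟨S=∅; E=∅; C=[(let u = 3 in 0) :: SEL :: (λv. ((λq. 5) v)) :: AP :: (λv. 5) :: AP]; D=∅⟩
step 4: ⟨S=∅; E=∅; C=[3 :: (λu. 0) :: AP :: SEL :: (λv. ((λq. 5) v)) :: AP :: (λv. 5) :: AP]; D=∅⟩
step 5: ⟨S=[3]; E=∅; C=[(λu. 0) :: AP :: SEL :: (λv. ((λq. 5) v)) :: AP :: (λv. 5) :: AP]; D=∅⟩
step 6: ⟨S=[clo(λu. 0, ∅) :: 3]; E=∅; C=[AP :: SEL :: (λv. ((λq. 5) v)) :: AP :: (λv. 5) :: AP]; D=∅⟩
step 7: ⟨S=∅; E={u↦3}; C=[0]; D=[(∅, ∅, [SEL :: (λv. ((λq. 5) v)) :: AP :: (λv. 5) :: AP])]⟩
step 8: ⟨S=[0]; E={u↦3}; C=∅; D=[(∅, ∅, [SEL :: (λv. ((λq. 5) v)) :: AP :: (λv. 5) :: AP])]⟩
step 9: ⟨S=[0]; E=∅; C=[SEL :: (λv. ((λq. 5) v)) :: AP :: (λv. 5) :: AP]; D=∅⟩
step 10: ⟨S=∅; E=∅; C=[(-2 - 6) :: (λv. ((λq. 5) v)) :: AP :: (λv. 5) :: AP]; D=∅⟩
step 11: ⟨S=∅; E=∅; C=[-2 :: 6 :: PRIM2(sub) :: (λv. ((λq. 5) v)) :: AP :: (λv. 5) :: AP]; D=∅⟩
step 12: ⟨S=[-2]; E=∅; C=[6 :: PRIM2(sub) :: (λv. ((λq. 5) v)) :: AP :: (λv. 5) :: AP]; D=∅⟩
step 13: ⟨S=[6 :: -2]; E=∅; C=[PRIM2(sub) :: (λv. ((λq. 5) v)) :: AP :: (λv. 5) :: AP]; D=∅⟩
step 14: ⟨S=[-8]; E=∅; C=[(λv. ((λq. 5) v)) :: AP :: (λv. 5) :: AP]; D=∅⟩
step 15: ⟨S=[clo(λv. ((λq. 5) v), ∅) :: -8]; E=∅; C=[AP :: (λv. 5) :: AP]; D=∅⟩
step 16: ⟨S=∅; E={v↦-8}; C=[((λq. 5) v)]; D=[(∅, ∅, [(λv. 5) :: AP])]⟩
step 17: ⟨S=∅; E={v↦-8}; C=[v :: (λq. 5) :: AP]; D=[(∅, ∅, [(λv. 5) :: AP])]⟩
step 18: ⟨S=[-8]; E={v↦-8}; C=[(λq. 5) :: AP]; D=[(∅, ∅, [(λv. 5) :: AP])]⟩
step 19: ⟨S=[clo(λq. 5, {v↦-8}) :: -8]; E={v↦-8}; C=[AP]; D=[(∅, ∅, [(λv. 5) :: AP])]⟩
step 20: ⟨S=∅; E={q↦-8, v↦-8}; C=[5]; D=[(∅, {v↦-8}, ∅) :: (∅, ∅, [(λv. 5) :: AP])]⟩
step 21: ⟨S=[5]; E={q↦-8, v↦-8}; C=∅; D=[(∅, {v↦-8}, ∅) :: (∅, ∅, [(λv. 5) :: AP])]⟩
step 22: ⟨S=[5]; E={v↦-8}; C=∅; D=[(∅, ∅, [(λv. 5) :: AP])]⟩
step 23: ⟨S=[5]; E=∅; C=[(λv. 5) :: AP]; D=∅⟩
step 24: ⟨S=[clo(λv. 5, ∅) :: 5]; E=∅; C=[AP]; D=∅⟩
step 25: ⟨S=∅; E={v↦5}; C=[5]; D=[(∅, ∅, ∅)]⟩
step 26: ⟨S=[5]; E={v↦5}; C=∅; D=[(∅, ∅, ∅)]⟩
step 27: ⟨S=[5]; E=∅; C=∅; D=∅⟩
→ final value 5

Answer: 5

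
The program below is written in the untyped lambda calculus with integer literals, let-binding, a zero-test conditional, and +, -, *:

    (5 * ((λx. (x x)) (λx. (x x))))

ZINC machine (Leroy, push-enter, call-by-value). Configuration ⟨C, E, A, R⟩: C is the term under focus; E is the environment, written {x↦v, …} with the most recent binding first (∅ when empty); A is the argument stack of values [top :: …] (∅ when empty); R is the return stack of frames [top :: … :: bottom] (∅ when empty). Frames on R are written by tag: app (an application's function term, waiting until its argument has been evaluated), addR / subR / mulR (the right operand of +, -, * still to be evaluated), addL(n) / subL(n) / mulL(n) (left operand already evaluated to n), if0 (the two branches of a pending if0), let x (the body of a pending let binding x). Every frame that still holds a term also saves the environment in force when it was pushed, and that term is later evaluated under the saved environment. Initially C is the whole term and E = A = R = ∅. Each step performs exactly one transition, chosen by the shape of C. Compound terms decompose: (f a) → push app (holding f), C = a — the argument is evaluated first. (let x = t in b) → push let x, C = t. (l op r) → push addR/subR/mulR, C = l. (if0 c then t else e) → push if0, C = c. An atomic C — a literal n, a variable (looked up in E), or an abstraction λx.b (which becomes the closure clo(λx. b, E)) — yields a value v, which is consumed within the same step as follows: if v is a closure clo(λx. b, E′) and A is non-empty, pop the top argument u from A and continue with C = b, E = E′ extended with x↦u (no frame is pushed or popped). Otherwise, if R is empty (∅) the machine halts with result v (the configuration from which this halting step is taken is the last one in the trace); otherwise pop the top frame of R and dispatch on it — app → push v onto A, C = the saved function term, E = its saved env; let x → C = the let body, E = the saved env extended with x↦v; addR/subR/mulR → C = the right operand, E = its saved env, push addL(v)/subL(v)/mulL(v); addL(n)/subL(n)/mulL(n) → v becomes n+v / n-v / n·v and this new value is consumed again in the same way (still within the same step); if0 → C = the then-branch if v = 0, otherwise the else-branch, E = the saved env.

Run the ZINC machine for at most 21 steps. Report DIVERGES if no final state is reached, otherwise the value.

t=0: [C=(5 * ((λx. (x x)) (λx. (x x)))) | E=∅ | A=∅ | R=∅]
t=1: [C=5 | E=∅ | A=∅ | R=[mulR]]
t=2: [C=((λx. (x x)) (λx. (x x))) | E=∅ | A=∅ | R=[mulL(5)]]
t=3: [C=(λx. (x x)) | E=∅ | A=∅ | R=[app :: mulL(5)]]
t=4: [C=(λx. (x x)) | E=∅ | A=[clo(λx. (x x), ∅)] | R=[mulL(5)]]
t=5: [C=(x x) | E={x↦clo(λx. (x x), ∅)} | A=∅ | R=[mulL(5)]]
t=6: [C=x | E={x↦clo(λx. (x x), ∅)} | A=∅ | R=[app :: mulL(5)]]
t=7: [C=x | E={x↦clo(λx. (x x), ∅)} | A=[clo(λx. (x x), ∅)] | R=[mulL(5)]]
… configuration repeats with period 3 (steps 5–7 recur indefinitely) …

Answer: DIVERGES (no final state within 21 steps)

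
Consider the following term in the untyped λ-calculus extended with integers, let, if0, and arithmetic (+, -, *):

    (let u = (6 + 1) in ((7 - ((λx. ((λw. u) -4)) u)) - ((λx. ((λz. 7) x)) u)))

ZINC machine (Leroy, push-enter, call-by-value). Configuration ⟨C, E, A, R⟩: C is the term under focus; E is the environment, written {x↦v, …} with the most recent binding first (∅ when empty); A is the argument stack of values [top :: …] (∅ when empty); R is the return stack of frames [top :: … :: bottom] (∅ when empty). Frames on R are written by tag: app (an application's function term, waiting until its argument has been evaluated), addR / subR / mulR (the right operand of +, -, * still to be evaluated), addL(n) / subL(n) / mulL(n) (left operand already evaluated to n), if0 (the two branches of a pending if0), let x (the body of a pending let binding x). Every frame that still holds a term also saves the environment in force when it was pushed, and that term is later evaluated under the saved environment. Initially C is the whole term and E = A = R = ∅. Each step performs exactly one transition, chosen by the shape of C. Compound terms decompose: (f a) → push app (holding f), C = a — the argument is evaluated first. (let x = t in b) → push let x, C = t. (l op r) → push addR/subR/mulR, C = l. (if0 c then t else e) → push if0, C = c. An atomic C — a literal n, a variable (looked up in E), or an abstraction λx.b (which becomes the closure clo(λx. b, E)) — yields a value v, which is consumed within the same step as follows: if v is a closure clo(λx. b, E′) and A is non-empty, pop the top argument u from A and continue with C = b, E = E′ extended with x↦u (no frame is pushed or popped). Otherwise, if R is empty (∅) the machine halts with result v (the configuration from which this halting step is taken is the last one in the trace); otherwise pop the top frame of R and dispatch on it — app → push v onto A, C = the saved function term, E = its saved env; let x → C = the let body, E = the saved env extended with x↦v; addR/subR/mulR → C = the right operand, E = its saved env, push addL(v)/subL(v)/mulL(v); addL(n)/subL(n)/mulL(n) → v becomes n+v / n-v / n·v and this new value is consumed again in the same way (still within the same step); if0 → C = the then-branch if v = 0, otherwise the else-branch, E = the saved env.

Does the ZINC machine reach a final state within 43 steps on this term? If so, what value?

step 0: <C=(let u = (6 + 1) in ((7 - ((λx. ((λw. u) -4)) u)) - ((λx. ((λz. 7) x)) u))), E=∅, A=∅, R=∅>
step 1: <C=(6 + 1), E=∅, A=∅, R=[let u]>
step 2: <C=6, E=∅, A=∅, R=[addR :: let u]>
step 3: <C=1, E=∅, A=∅, R=[addL(6) :: let u]>
step 4: <C=((7 - ((λx. ((λw. u) -4)) u)) - ((λx. ((λz. 7) x)) u)), E={u↦7}, A=∅, R=∅>
step 5: <C=(7 - ((λx. ((λw. u) -4)) u)), E={u↦7}, A=∅, R=[subR]>
step 6: <C=7, E={u↦7}, A=∅, R=[subR :: subR]>
step 7: <C=((λx. ((λw. u) -4)) u), E={u↦7}, A=∅, R=[subL(7) :: subR]>
step 8: <C=u, E={u↦7}, A=∅, R=[app :: subL(7) :: subR]>
step 9: <C=(λx. ((λw. u) -4)), E={u↦7}, A=[7], R=[subL(7) :: subR]>
step 10: <C=((λw. u) -4), E={x↦7, u↦7}, A=∅, R=[subL(7) :: subR]>
step 11: <C=-4, E={x↦7, u↦7}, A=∅, R=[app :: subL(7) :: subR]>
step 12: <C=(λw. u), E={x↦7, u↦7}, A=[-4], R=[subL(7) :: subR]>
step 13: <C=u, E={w↦-4, x↦7, u↦7}, A=∅, R=[subL(7) :: subR]>
step 14: <C=((λx. ((λz. 7) x)) u), E={u↦7}, A=∅, R=[subL(0)]>
step 15: <C=u, E={u↦7}, A=∅, R=[app :: subL(0)]>
step 16: <C=(λx. ((λz. 7) x)), E={u↦7}, A=[7], R=[subL(0)]>
step 17: <C=((λz. 7) x), E={x↦7, u↦7}, A=∅, R=[subL(0)]>
step 18: <C=x, E={x↦7, u↦7}, A=∅, R=[app :: subL(0)]>
step 19: <C=(λz. 7), E={x↦7, u↦7}, A=[7], R=[subL(0)]>
step 20: <C=7, E={z↦7, x↦7, u↦7}, A=∅, R=[subL(0)]>
→ final value -7

Answer: -7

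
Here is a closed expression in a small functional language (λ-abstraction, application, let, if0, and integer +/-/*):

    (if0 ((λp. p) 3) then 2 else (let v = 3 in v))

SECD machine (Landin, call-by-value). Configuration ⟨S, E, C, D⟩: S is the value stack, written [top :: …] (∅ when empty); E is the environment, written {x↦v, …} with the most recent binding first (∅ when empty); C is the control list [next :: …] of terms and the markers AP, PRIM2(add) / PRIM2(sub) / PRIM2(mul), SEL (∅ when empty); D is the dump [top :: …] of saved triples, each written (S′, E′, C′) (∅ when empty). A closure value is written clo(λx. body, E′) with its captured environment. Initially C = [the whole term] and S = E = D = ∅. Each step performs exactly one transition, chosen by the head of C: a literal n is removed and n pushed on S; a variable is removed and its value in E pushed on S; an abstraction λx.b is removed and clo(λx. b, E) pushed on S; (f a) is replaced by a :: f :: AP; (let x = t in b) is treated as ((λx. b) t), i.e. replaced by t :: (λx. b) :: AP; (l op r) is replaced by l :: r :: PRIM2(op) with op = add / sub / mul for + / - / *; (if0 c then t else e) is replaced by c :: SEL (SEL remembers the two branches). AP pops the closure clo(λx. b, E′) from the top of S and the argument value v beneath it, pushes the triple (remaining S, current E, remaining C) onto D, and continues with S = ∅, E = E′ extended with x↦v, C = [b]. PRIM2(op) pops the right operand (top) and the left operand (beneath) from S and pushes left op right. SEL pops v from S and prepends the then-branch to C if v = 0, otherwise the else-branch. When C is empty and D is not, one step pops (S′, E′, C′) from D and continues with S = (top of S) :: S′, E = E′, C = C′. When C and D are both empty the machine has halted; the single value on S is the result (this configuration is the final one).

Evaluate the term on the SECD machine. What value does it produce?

Answer: 3

Derivation:
step 0: [S=∅ | E=∅ | C=[(if0 ((λp. p) 3) then 2 else (let v = 3 in v))] | D=∅]
step 1: [S=∅ | E=∅ | C=[((λp. p) 3) :: SEL] | D=∅]
step 2: [S=∅ | E=∅ | C=[3 :: (λp. p) :: AP :: SEL] | D=∅]
step 3: [S=[3] | E=∅ | C=[(λp. p) :: AP :: SEL] | D=∅]
step 4: [S=[clo(λp. p, ∅) :: 3] | E=∅ | C=[AP :: SEL] | D=∅]
step 5: [S=∅ | E={p↦3} | C=[p] | D=[(∅, ∅, [SEL])]]
step 6: [S=[3] | E={p↦3} | C=∅ | D=[(∅, ∅, [SEL])]]
step 7: [S=[3] | E=∅ | C=[SEL] | D=∅]
step 8: [S=∅ | E=∅ | C=[(let v = 3 in v)] | D=∅]
step 9: [S=∅ | E=∅ | C=[3 :: (λv. v) :: AP] | D=∅]
step 10: [S=[3] | E=∅ | C=[(λv. v) :: AP] | D=∅]
step 11: [S=[clo(λv. v, ∅) :: 3] | E=∅ | C=[AP] | D=∅]
step 12: [S=∅ | E={v↦3} | C=[v] | D=[(∅, ∅, ∅)]]
step 13: [S=[3] | E={v↦3} | C=∅ | D=[(∅, ∅, ∅)]]
step 14: [S=[3] | E=∅ | C=∅ | D=∅]
→ final value 3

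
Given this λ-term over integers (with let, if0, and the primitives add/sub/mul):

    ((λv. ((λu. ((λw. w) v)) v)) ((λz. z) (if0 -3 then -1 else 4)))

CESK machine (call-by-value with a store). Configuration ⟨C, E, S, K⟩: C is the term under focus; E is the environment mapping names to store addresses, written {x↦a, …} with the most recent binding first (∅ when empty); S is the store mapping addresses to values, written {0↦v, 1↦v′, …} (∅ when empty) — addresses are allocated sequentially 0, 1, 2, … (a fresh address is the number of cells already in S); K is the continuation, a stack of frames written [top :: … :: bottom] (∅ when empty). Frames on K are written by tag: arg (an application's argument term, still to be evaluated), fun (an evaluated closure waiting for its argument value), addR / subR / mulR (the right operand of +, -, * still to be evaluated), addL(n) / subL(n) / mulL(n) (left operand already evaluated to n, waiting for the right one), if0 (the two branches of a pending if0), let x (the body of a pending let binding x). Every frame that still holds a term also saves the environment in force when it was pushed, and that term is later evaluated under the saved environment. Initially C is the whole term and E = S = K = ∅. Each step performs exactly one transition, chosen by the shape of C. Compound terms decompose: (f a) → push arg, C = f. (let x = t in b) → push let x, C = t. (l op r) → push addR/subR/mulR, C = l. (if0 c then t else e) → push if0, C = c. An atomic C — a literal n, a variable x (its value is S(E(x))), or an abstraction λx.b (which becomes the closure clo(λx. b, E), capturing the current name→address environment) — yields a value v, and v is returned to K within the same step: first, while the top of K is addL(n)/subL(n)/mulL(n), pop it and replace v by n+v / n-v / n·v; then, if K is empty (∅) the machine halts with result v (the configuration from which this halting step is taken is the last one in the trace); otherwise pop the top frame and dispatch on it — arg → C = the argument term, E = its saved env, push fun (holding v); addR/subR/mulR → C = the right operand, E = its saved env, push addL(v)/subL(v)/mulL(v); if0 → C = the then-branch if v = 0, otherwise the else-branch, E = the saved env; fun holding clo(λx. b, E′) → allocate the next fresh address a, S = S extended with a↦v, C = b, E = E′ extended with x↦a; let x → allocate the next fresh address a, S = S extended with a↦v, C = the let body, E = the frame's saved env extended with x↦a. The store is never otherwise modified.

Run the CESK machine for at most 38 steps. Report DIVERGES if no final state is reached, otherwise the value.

t=0: [C=((λv. ((λu. ((λw. w) v)) v)) ((λz. z) (if0 -3 then -1 else 4))) | E=∅ | S=∅ | K=∅]
t=1: [C=(λv. ((λu. ((λw. w) v)) v)) | E=∅ | S=∅ | K=[arg]]
t=2: [C=((λz. z) (if0 -3 then -1 else 4)) | E=∅ | S=∅ | K=[fun]]
t=3: [C=(λz. z) | E=∅ | S=∅ | K=[arg :: fun]]
t=4: [C=(if0 -3 then -1 else 4) | E=∅ | S=∅ | K=[fun :: fun]]
t=5: [C=-3 | E=∅ | S=∅ | K=[if0 :: fun :: fun]]
t=6: [C=4 | E=∅ | S=∅ | K=[fun :: fun]]
t=7: [C=z | E={z↦0} | S={0↦4} | K=[fun]]
t=8: [C=((λu. ((λw. w) v)) v) | E={v↦1} | S={0↦4, 1↦4} | K=∅]
t=9: [C=(λu. ((λw. w) v)) | E={v↦1} | S={0↦4, 1↦4} | K=[arg]]
t=10: [C=v | E={v↦1} | S={0↦4, 1↦4} | K=[fun]]
t=11: [C=((λw. w) v) | E={u↦2, v↦1} | S={0↦4, 1↦4, 2↦4} | K=∅]
t=12: [C=(λw. w) | E={u↦2, v↦1} | S={0↦4, 1↦4, 2↦4} | K=[arg]]
t=13: [C=v | E={u↦2, v↦1} | S={0↦4, 1↦4, 2↦4} | K=[fun]]
t=14: [C=w | E={w↦3, u↦2, v↦1} | S={0↦4, 1↦4, 2↦4, 3↦4} | K=∅]
→ final value 4

Answer: 4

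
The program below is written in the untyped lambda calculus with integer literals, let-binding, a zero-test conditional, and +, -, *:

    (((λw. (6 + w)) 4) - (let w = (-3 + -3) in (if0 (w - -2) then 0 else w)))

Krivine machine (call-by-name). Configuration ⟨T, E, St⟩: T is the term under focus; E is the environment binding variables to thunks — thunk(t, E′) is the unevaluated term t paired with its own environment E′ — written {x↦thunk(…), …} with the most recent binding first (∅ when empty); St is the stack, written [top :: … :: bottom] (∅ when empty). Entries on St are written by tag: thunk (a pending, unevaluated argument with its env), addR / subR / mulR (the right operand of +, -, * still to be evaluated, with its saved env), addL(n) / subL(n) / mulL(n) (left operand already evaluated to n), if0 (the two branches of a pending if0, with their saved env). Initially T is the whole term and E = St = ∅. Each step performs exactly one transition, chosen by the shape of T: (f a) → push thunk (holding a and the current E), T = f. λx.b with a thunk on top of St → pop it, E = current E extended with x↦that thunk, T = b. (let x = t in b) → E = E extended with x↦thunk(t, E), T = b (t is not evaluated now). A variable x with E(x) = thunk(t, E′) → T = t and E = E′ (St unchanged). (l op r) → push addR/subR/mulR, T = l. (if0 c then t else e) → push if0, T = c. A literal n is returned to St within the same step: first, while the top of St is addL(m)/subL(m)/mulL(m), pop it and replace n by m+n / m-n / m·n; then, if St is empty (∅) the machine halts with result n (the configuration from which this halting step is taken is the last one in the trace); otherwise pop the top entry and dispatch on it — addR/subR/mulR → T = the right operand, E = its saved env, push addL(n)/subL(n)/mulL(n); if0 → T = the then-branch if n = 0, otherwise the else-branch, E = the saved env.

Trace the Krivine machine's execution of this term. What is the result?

Answer: 16

Machine steps:
0. [T=(((λw. (6 + w)) 4) - (let w = (-3 + -3) in (if0 (w - -2) then 0 else w))) | E=∅ | St=∅]
1. [T=((λw. (6 + w)) 4) | E=∅ | St=[subR]]
2. [T=(λw. (6 + w)) | E=∅ | St=[thunk :: subR]]
3. [T=(6 + w) | E={w↦thunk(4, ∅)} | St=[subR]]
4. [T=6 | E={w↦thunk(4, ∅)} | St=[addR :: subR]]
5. [T=w | E={w↦thunk(4, ∅)} | St=[addL(6) :: subR]]
6. [T=4 | E=∅ | St=[addL(6) :: subR]]
7. [T=(let w = (-3 + -3) in (if0 (w - -2) then 0 else w)) | E=∅ | St=[subL(10)]]
8. [T=(if0 (w - -2) then 0 else w) | E={w↦thunk((-3 + -3), ∅)} | St=[subL(10)]]
9. [T=(w - -2) | E={w↦thunk((-3 + -3), ∅)} | St=[if0 :: subL(10)]]
10. [T=w | E={w↦thunk((-3 + -3), ∅)} | St=[subR :: if0 :: subL(10)]]
11. [T=(-3 + -3) | E=∅ | St=[subR :: if0 :: subL(10)]]
12. [T=-3 | E=∅ | St=[addR :: subR :: if0 :: subL(10)]]
13. [T=-3 | E=∅ | St=[addL(-3) :: subR :: if0 :: subL(10)]]
14. [T=-2 | E={w↦thunk((-3 + -3), ∅)} | St=[subL(-6) :: if0 :: subL(10)]]
15. [T=w | E={w↦thunk((-3 + -3), ∅)} | St=[subL(10)]]
16. [T=(-3 + -3) | E=∅ | St=[subL(10)]]
17. [T=-3 | E=∅ | St=[addR :: subL(10)]]
18. [T=-3 | E=∅ | St=[addL(-3) :: subL(10)]]
→ final value 16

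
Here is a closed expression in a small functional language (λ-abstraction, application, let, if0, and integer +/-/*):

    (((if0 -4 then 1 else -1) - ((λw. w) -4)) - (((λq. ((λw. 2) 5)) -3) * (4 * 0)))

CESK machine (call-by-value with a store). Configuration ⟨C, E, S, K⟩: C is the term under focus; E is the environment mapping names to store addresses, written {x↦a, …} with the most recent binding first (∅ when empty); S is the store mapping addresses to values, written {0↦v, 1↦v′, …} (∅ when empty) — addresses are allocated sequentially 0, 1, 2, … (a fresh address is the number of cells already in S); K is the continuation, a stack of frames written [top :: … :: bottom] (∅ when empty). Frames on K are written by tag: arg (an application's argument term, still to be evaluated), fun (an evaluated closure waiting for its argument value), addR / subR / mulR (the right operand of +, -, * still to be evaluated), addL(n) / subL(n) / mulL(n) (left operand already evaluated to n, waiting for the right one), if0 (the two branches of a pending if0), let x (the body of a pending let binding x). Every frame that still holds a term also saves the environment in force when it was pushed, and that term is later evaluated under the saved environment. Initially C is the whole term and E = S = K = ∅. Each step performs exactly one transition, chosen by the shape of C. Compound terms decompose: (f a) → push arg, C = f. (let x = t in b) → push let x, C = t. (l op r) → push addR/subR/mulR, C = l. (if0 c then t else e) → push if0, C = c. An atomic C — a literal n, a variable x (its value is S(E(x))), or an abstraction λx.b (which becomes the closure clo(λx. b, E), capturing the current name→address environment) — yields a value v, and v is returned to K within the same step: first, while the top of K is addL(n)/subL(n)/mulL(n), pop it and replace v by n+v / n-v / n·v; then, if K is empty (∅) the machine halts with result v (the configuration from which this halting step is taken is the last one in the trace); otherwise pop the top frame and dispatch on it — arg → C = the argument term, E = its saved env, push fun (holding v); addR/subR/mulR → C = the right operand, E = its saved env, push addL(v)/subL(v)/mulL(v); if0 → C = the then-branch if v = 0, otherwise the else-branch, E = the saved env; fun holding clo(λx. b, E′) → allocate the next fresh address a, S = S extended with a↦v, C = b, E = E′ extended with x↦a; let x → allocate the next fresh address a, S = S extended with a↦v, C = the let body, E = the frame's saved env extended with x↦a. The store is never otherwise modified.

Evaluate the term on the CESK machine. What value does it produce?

Answer: 3

Machine steps:
step 0: [C=(((if0 -4 then 1 else -1) - ((λw. w) -4)) - (((λq. ((λw. 2) 5)) -3) * (4 * 0))) | E=∅ | S=∅ | K=∅]
step 1: [C=((if0 -4 then 1 else -1) - ((λw. w) -4)) | E=∅ | S=∅ | K=[subR]]
step 2: [C=(if0 -4 then 1 else -1) | E=∅ | S=∅ | K=[subR :: subR]]
step 3: [C=-4 | E=∅ | S=∅ | K=[if0 :: subR :: subR]]
step 4: [C=-1 | E=∅ | S=∅ | K=[subR :: subR]]
step 5: [C=((λw. w) -4) | E=∅ | S=∅ | K=[subL(-1) :: subR]]
step 6: [C=(λw. w) | E=∅ | S=∅ | K=[arg :: subL(-1) :: subR]]
step 7: [C=-4 | E=∅ | S=∅ | K=[fun :: subL(-1) :: subR]]
step 8: [C=w | E={w↦0} | S={0↦-4} | K=[subL(-1) :: subR]]
step 9: [C=(((λq. ((λw. 2) 5)) -3) * (4 * 0)) | E=∅ | S={0↦-4} | K=[subL(3)]]
step 10: [C=((λq. ((λw. 2) 5)) -3) | E=∅ | S={0↦-4} | K=[mulR :: subL(3)]]
step 11: [C=(λq. ((λw. 2) 5)) | E=∅ | S={0↦-4} | K=[arg :: mulR :: subL(3)]]
step 12: [C=-3 | E=∅ | S={0↦-4} | K=[fun :: mulR :: subL(3)]]
step 13: [C=((λw. 2) 5) | E={q↦1} | S={0↦-4, 1↦-3} | K=[mulR :: subL(3)]]
step 14: [C=(λw. 2) | E={q↦1} | S={0↦-4, 1↦-3} | K=[arg :: mulR :: subL(3)]]
step 15: [C=5 | E={q↦1} | S={0↦-4, 1↦-3} | K=[fun :: mulR :: subL(3)]]
step 16: [C=2 | E={w↦2, q↦1} | S={0↦-4, 1↦-3, 2↦5} | K=[mulR :: subL(3)]]
step 17: [C=(4 * 0) | E=∅ | S={0↦-4, 1↦-3, 2↦5} | K=[mulL(2) :: subL(3)]]
step 18: [C=4 | E=∅ | S={0↦-4, 1↦-3, 2↦5} | K=[mulR :: mulL(2) :: subL(3)]]
step 19: [C=0 | E=∅ | S={0↦-4, 1↦-3, 2↦5} | K=[mulL(4) :: mulL(2) :: subL(3)]]
→ final value 3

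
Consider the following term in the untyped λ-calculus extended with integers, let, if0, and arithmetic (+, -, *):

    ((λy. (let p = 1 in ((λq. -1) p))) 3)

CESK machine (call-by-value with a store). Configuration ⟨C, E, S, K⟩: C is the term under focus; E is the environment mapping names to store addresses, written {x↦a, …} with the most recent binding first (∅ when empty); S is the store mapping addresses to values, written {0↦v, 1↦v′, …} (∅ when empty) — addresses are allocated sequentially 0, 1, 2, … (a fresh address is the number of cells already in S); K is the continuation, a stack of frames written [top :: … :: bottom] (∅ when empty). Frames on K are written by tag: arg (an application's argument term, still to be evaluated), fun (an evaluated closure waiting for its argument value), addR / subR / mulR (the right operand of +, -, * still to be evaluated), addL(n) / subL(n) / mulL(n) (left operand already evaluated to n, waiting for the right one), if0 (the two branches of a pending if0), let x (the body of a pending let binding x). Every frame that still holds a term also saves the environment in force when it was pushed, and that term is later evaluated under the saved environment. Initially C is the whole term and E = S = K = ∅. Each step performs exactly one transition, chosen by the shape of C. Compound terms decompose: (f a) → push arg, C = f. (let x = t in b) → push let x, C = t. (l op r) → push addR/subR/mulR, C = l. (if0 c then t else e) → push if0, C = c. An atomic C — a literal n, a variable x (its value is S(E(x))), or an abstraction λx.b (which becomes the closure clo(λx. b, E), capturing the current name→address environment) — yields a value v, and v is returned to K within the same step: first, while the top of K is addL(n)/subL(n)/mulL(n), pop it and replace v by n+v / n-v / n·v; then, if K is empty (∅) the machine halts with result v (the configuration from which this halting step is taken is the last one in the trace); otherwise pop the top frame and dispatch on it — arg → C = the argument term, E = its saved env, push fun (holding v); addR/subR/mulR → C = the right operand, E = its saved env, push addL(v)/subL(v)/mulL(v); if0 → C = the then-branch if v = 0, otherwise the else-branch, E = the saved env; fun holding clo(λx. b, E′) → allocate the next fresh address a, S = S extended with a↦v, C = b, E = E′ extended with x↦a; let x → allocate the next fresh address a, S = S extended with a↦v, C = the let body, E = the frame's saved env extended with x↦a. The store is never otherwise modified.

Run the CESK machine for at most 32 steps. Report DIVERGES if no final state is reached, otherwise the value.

[0] <C=((λy. (let p = 1 in ((λq. -1) p))) 3), E=∅, S=∅, K=∅>
[1] <C=(λy. (let p = 1 in ((λq. -1) p))), E=∅, S=∅, K=[arg]>
[2] <C=3, E=∅, S=∅, K=[fun]>
[3] <C=(let p = 1 in ((λq. -1) p)), E={y↦0}, S={0↦3}, K=∅>
[4] <C=1, E={y↦0}, S={0↦3}, K=[let p]>
[5] <C=((λq. -1) p), E={p↦1, y↦0}, S={0↦3, 1↦1}, K=∅>
[6] <C=(λq. -1), E={p↦1, y↦0}, S={0↦3, 1↦1}, K=[arg]>
[7] <C=p, E={p↦1, y↦0}, S={0↦3, 1↦1}, K=[fun]>
[8] <C=-1, E={q↦2, p↦1, y↦0}, S={0↦3, 1↦1, 2↦1}, K=∅>
→ final value -1

Answer: -1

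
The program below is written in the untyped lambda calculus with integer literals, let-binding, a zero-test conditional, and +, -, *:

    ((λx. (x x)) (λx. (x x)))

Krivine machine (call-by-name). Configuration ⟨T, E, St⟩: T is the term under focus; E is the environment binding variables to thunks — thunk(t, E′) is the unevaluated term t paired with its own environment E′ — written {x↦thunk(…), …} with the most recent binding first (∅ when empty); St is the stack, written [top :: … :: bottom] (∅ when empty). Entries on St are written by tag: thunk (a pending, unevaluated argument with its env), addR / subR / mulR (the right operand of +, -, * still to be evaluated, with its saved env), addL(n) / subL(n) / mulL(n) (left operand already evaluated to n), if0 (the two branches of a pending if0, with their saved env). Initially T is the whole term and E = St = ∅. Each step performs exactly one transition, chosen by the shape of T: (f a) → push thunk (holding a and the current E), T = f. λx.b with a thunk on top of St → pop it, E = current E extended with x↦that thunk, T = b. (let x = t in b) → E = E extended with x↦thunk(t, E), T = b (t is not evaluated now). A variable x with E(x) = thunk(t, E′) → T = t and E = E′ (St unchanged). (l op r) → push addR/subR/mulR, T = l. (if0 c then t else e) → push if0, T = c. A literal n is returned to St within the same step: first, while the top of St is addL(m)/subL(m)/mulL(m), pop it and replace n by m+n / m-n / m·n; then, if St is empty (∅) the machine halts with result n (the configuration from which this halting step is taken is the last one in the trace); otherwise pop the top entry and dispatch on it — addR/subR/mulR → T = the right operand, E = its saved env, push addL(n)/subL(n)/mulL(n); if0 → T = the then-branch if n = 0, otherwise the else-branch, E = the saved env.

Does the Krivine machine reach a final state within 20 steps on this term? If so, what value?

Answer: DIVERGES (no final state within 20 steps)

Machine steps:
step 0: [T=((λx. (x x)) (λx. (x x))) | E=∅ | St=∅]
step 1: [T=(λx. (x x)) | E=∅ | St=[thunk]]
step 2: [T=(x x) | E={x↦thunk((λx. (x x)), ∅)} | St=∅]
step 3: [T=x | E={x↦thunk((λx. (x x)), ∅)} | St=[thunk]]
step 4: [T=(λx. (x x)) | E=∅ | St=[thunk]]
step 5: [T=(x x) | E={x↦thunk(x, {x↦thunk((λx. (x x)), ∅)})} | St=∅]
step 6: [T=x | E={x↦thunk(x, {x↦thunk((λx. (x x)), ∅)})} | St=[thunk]]
step 7: [T=x | E={x↦thunk((λx. (x x)), ∅)} | St=[thunk]]
step 8: [T=(λx. (x x)) | E=∅ | St=[thunk]]
step 9: [T=(x x) | E={x↦thunk(x, {x↦thunk(x, {x↦thunk((λx. (x x)), ∅)})})} | St=∅]
step 10: [T=x | E={x↦thunk(x, {x↦thunk(x, {x↦thunk((λx. (x x)), ∅)})})} | St=[thunk]]
step 11: [T=x | E={x↦thunk(x, {x↦thunk((λx. (x x)), ∅)})} | St=[thunk]]
step 12: [T=x | E={x↦thunk((λx. (x x)), ∅)} | St=[thunk]]
step 13: [T=(λx. (x x)) | E=∅ | St=[thunk]]
step 14: [T=(x x) | E={x↦thunk(x, {x↦thunk(x, {x↦thunk(x, {x↦thunk((λx. (x x)), ∅)})})})} | St=∅]
step 15: [T=x | E={x↦thunk(x, {x↦thunk(x, {x↦thunk(x, {x↦thunk((λx. (x x)), ∅)})})})} | St=[thunk]]
step 16: [T=x | E={x↦thunk(x, {x↦thunk(x, {x↦thunk((λx. (x x)), ∅)})})} | St=[thunk]]
step 17: [T=x | E={x↦thunk(x, {x↦thunk((λx. (x x)), ∅)})} | St=[thunk]]
step 18: [T=x | E={x↦thunk((λx. (x x)), ∅)} | St=[thunk]]
step 19: [T=(λx. (x x)) | E=∅ | St=[thunk]]
step 20: [T=(x x) | E={x↦thunk(x, {x↦thunk(x, {x↦thunk(x, {x↦thunk(x, {x↦thunk((λx. (x x)), ∅)})})})})} | St=∅]
→ 20 transitions taken and the configuration is still not final: no result within 20 steps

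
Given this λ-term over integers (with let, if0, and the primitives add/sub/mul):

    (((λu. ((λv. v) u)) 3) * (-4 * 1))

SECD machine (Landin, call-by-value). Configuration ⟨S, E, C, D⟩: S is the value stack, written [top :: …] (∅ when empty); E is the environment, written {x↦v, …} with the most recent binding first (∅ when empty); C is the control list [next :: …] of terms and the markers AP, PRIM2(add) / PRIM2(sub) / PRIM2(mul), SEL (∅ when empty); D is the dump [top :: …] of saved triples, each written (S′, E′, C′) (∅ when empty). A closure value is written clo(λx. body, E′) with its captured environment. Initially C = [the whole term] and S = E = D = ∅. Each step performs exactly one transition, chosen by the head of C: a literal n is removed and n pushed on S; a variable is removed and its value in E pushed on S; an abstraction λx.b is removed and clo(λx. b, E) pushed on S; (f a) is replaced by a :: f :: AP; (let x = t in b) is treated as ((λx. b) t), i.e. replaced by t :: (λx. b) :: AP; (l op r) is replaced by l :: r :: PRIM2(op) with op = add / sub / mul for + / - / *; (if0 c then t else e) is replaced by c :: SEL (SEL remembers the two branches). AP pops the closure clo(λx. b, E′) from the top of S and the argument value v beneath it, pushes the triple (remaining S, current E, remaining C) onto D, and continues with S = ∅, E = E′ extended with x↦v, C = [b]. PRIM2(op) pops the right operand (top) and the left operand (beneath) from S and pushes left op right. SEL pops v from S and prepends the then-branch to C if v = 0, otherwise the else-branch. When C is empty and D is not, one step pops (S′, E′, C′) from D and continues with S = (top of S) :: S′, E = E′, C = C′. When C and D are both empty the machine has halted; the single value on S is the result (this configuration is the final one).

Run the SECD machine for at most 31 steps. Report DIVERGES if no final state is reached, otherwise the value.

[0] [S=∅ | E=∅ | C=[(((λu. ((λv. v) u)) 3) * (-4 * 1))] | D=∅]
[1] [S=∅ | E=∅ | C=[((λu. ((λv. v) u)) 3) :: (-4 * 1) :: PRIM2(mul)] | D=∅]
[2] [S=∅ | E=∅ | C=[3 :: (λu. ((λv. v) u)) :: AP :: (-4 * 1) :: PRIM2(mul)] | D=∅]
[3] [S=[3] | E=∅ | C=[(λu. ((λv. v) u)) :: AP :: (-4 * 1) :: PRIM2(mul)] | D=∅]
[4] [S=[clo(λu. ((λv. v) u), ∅) :: 3] | E=∅ | C=[AP :: (-4 * 1) :: PRIM2(mul)] | D=∅]
[5] [S=∅ | E={u↦3} | C=[((λv. v) u)] | D=[(∅, ∅, [(-4 * 1) :: PRIM2(mul)])]]
[6] [S=∅ | E={u↦3} | C=[u :: (λv. v) :: AP] | D=[(∅, ∅, [(-4 * 1) :: PRIM2(mul)])]]
[7] [S=[3] | E={u↦3} | C=[(λv. v) :: AP] | D=[(∅, ∅, [(-4 * 1) :: PRIM2(mul)])]]
[8] [S=[clo(λv. v, {u↦3}) :: 3] | E={u↦3} | C=[AP] | D=[(∅, ∅, [(-4 * 1) :: PRIM2(mul)])]]
[9] [S=∅ | E={v↦3, u↦3} | C=[v] | D=[(∅, {u↦3}, ∅) :: (∅, ∅, [(-4 * 1) :: PRIM2(mul)])]]
[10] [S=[3] | E={v↦3, u↦3} | C=∅ | D=[(∅, {u↦3}, ∅) :: (∅, ∅, [(-4 * 1) :: PRIM2(mul)])]]
[11] [S=[3] | E={u↦3} | C=∅ | D=[(∅, ∅, [(-4 * 1) :: PRIM2(mul)])]]
[12] [S=[3] | E=∅ | C=[(-4 * 1) :: PRIM2(mul)] | D=∅]
[13] [S=[3] | E=∅ | C=[-4 :: 1 :: PRIM2(mul) :: PRIM2(mul)] | D=∅]
[14] [S=[-4 :: 3] | E=∅ | C=[1 :: PRIM2(mul) :: PRIM2(mul)] | D=∅]
[15] [S=[1 :: -4 :: 3] | E=∅ | C=[PRIM2(mul) :: PRIM2(mul)] | D=∅]
[16] [S=[-4 :: 3] | E=∅ | C=[PRIM2(mul)] | D=∅]
[17] [S=[-12] | E=∅ | C=∅ | D=∅]
→ final value -12

Answer: -12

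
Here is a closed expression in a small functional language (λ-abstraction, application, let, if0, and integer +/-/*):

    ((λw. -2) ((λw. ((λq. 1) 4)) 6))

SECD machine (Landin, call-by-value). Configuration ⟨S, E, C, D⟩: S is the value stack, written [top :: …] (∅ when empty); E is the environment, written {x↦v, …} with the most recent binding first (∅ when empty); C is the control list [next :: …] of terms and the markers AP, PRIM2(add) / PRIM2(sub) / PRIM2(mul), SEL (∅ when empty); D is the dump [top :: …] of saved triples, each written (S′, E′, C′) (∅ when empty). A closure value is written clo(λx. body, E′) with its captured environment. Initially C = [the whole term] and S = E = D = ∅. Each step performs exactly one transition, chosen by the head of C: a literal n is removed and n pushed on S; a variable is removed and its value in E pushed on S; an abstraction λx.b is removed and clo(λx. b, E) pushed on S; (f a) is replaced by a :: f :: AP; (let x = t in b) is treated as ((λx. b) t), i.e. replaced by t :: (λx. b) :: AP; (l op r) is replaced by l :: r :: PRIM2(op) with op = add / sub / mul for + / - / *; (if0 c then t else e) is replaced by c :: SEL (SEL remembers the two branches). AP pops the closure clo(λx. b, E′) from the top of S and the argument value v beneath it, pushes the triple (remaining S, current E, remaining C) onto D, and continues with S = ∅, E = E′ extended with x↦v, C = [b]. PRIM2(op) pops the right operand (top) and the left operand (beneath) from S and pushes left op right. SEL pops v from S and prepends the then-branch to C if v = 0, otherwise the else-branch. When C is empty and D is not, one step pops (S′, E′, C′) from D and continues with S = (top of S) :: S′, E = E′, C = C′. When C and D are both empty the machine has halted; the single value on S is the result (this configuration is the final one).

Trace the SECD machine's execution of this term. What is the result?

Answer: -2

Execution trace:
0. [S=∅ | E=∅ | C=[((λw. -2) ((λw. ((λq. 1) 4)) 6))] | D=∅]
1. [S=∅ | E=∅ | C=[((λw. ((λq. 1) 4)) 6) :: (λw. -2) :: AP] | D=∅]
2. [S=∅ | E=∅ | C=[6 :: (λw. ((λq. 1) 4)) :: AP :: (λw. -2) :: AP] | D=∅]
3. [S=[6] | E=∅ | C=[(λw. ((λq. 1) 4)) :: AP :: (λw. -2) :: AP] | D=∅]
4. [S=[clo(λw. ((λq. 1) 4), ∅) :: 6] | E=∅ | C=[AP :: (λw. -2) :: AP] | D=∅]
5. [S=∅ | E={w↦6} | C=[((λq. 1) 4)] | D=[(∅, ∅, [(λw. -2) :: AP])]]
6. [S=∅ | E={w↦6} | C=[4 :: (λq. 1) :: AP] | D=[(∅, ∅, [(λw. -2) :: AP])]]
7. [S=[4] | E={w↦6} | C=[(λq. 1) :: AP] | D=[(∅, ∅, [(λw. -2) :: AP])]]
8. [S=[clo(λq. 1, {w↦6}) :: 4] | E={w↦6} | C=[AP] | D=[(∅, ∅, [(λw. -2) :: AP])]]
9. [S=∅ | E={q↦4, w↦6} | C=[1] | D=[(∅, {w↦6}, ∅) :: (∅, ∅, [(λw. -2) :: AP])]]
10. [S=[1] | E={q↦4, w↦6} | C=∅ | D=[(∅, {w↦6}, ∅) :: (∅, ∅, [(λw. -2) :: AP])]]
11. [S=[1] | E={w↦6} | C=∅ | D=[(∅, ∅, [(λw. -2) :: AP])]]
12. [S=[1] | E=∅ | C=[(λw. -2) :: AP] | D=∅]
13. [S=[clo(λw. -2, ∅) :: 1] | E=∅ | C=[AP] | D=∅]
14. [S=∅ | E={w↦1} | C=[-2] | D=[(∅, ∅, ∅)]]
15. [S=[-2] | E={w↦1} | C=∅ | D=[(∅, ∅, ∅)]]
16. [S=[-2] | E=∅ | C=∅ | D=∅]
→ final value -2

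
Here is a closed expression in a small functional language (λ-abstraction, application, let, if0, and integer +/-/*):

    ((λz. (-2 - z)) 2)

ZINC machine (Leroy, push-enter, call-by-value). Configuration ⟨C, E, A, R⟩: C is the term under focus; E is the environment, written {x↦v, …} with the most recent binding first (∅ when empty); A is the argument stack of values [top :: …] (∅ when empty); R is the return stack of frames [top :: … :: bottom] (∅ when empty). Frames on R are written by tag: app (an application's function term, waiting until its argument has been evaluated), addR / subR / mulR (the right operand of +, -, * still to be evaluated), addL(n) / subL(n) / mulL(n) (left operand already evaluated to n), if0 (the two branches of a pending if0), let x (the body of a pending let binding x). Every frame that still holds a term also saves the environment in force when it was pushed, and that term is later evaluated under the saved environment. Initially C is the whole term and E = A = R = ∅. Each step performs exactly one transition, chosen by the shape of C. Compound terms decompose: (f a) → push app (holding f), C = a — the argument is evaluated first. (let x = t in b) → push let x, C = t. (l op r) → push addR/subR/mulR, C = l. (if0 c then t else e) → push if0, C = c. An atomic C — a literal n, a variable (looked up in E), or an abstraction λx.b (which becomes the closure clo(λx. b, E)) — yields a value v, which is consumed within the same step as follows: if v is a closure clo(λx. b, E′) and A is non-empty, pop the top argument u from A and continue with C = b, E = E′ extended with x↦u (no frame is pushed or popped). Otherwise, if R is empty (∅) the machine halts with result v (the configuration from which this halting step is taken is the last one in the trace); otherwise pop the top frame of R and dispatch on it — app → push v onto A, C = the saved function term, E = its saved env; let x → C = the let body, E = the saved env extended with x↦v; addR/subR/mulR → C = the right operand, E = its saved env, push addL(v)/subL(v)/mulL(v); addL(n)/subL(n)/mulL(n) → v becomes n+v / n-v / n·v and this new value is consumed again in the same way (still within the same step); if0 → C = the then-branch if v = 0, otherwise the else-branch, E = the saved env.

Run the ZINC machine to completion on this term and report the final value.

Answer: -4

Machine steps:
[0] [C=((λz. (-2 - z)) 2) | E=∅ | A=∅ | R=∅]
[1] [C=2 | E=∅ | A=∅ | R=[app]]
[2] [C=(λz. (-2 - z)) | E=∅ | A=[2] | R=∅]
[3] [C=(-2 - z) | E={z↦2} | A=∅ | R=∅]
[4] [C=-2 | E={z↦2} | A=∅ | R=[subR]]
[5] [C=z | E={z↦2} | A=∅ | R=[subL(-2)]]
→ final value -4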